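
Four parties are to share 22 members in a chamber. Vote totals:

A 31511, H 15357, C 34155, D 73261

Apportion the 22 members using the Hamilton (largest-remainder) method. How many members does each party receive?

The standard divisor is 154284/22 ≈ 7012.909.
Standard quotas: A 4.4933, H 2.1898, C 4.8703, D 10.4466.
Lower quotas: A 4, H 2, C 4, D 10 (sum 20, leaving 2 seats).
Remainders in descending order: C 0.8703, A 0.4933, D 0.4466, H 0.1898.
The surplus seats go to C, A.

A 5, H 2, C 5, D 10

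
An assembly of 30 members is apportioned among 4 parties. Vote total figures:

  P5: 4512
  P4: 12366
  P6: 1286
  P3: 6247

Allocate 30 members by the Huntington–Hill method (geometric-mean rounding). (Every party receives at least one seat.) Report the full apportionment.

P5 5, P4 15, P6 2, P3 8

With divisor 829: modified quotas P5 5.443, P4 14.917, P6 1.551, P3 7.536.
Geometric-mean thresholds: P5 √(5·6)=5.477, P4 √(14·15)=14.491, P6 √(1·2)=1.414, P3 √(7·8)=7.483.
Each quota rounded against its threshold gives P5 5, P4 15, P6 2, P3 8 (total 30).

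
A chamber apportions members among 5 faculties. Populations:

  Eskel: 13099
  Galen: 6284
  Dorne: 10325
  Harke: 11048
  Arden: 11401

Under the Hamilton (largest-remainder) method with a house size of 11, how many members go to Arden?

Standard divisor: 52157 ÷ 11 ≈ 4741.545.
Standard quotas: Eskel 2.7626, Galen 1.3253, Dorne 2.1776, Harke 2.3300, Arden 2.4045.
Lower quotas: Eskel 2, Galen 1, Dorne 2, Harke 2, Arden 2 (sum 9, leaving 2 seats).
Remainders in descending order: Eskel 0.7626, Arden 0.4045, Harke 0.3300, Galen 0.3253, Dorne 0.1776.
The surplus seats go to Eskel, Arden.
Arden receives 3.

3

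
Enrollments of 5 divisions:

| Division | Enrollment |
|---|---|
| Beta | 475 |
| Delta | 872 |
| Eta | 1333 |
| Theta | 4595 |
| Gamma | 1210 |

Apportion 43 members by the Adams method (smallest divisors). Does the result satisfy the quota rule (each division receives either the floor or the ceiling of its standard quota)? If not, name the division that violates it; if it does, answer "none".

Theta

Standard quotas: Beta 2.407, Delta 4.419, Eta 6.755, Theta 23.286, Gamma 6.132.
Adams allocation: Beta 3, Delta 5, Eta 7, Theta 22, Gamma 6.
Theta has quota 23.286 (lower 23, upper 24) but receives 22 — outside the quota interval.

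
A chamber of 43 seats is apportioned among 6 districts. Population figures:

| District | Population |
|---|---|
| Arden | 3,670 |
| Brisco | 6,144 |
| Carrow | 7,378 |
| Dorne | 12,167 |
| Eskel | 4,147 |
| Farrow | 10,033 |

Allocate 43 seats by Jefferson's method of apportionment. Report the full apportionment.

Standard divisor 43539/43 ≈ 1012.535; standard quotas: Arden 3.625, Brisco 6.068, Carrow 7.287, Dorne 12.016, Eskel 4.096, Farrow 9.909.
Rounding down gives 3, 6, 7, 12, 4, 9 = 41 seats, so the divisor must be adjusted.
With modified divisor 930: modified quotas Arden 3.946, Brisco 6.606, Carrow 7.933, Dorne 13.083, Eskel 4.459, Farrow 10.788.
Rounding down: Arden 3, Brisco 6, Carrow 7, Dorne 13, Eskel 4, Farrow 10 (total 43).

Arden: 3, Brisco: 6, Carrow: 7, Dorne: 13, Eskel: 4, Farrow: 10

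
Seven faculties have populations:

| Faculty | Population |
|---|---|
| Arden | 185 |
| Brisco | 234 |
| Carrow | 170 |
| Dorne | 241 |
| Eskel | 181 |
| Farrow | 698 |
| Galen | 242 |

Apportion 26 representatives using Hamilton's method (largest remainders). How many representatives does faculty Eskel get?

The standard divisor is 1951/26 ≈ 75.038.
Standard quotas: Arden 2.465, Brisco 3.118, Carrow 2.266, Dorne 3.212, Eskel 2.412, Farrow 9.302, Galen 3.225.
Lower quotas: Arden 2, Brisco 3, Carrow 2, Dorne 3, Eskel 2, Farrow 9, Galen 3 (sum 24, leaving 2 seats).
Remainders in descending order: Arden 0.465, Eskel 0.412, Farrow 0.302, Carrow 0.266, Galen 0.225, Dorne 0.212, Brisco 0.118.
The surplus seats go to Arden, Eskel.
Eskel receives 3.

3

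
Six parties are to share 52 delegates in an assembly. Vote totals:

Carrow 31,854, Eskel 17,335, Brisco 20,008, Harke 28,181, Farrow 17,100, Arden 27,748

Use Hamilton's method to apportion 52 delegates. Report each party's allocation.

Standard divisor: 142226 ÷ 52 ≈ 2735.115.
Standard quotas: Carrow 11.6463, Eskel 6.3379, Brisco 7.3152, Harke 10.3034, Farrow 6.2520, Arden 10.1451.
Lower quotas: Carrow 11, Eskel 6, Brisco 7, Harke 10, Farrow 6, Arden 10 (sum 50, leaving 2 seats).
Remainders in descending order: Carrow 0.6463, Eskel 0.3379, Brisco 0.3152, Harke 0.3034, Farrow 0.2520, Arden 0.1451.
The surplus seats go to Carrow, Eskel.

Carrow: 12, Eskel: 7, Brisco: 7, Harke: 10, Farrow: 6, Arden: 10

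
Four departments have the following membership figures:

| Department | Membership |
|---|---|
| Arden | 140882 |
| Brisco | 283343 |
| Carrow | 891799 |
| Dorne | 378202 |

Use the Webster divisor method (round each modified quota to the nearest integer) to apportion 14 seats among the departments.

Standard divisor 1694226/14 ≈ 121016.143; standard quotas: Arden 1.164, Brisco 2.341, Carrow 7.369, Dorne 3.125.
Rounding to the nearest integer gives 1, 2, 7, 3 = 13 seats, so the divisor must be adjusted.
With modified divisor 116100: modified quotas Arden 1.213, Brisco 2.441, Carrow 7.681, Dorne 3.258.
Rounding to the nearest integer: Arden 1, Brisco 2, Carrow 8, Dorne 3 (total 14).

Arden 1; Brisco 2; Carrow 8; Dorne 3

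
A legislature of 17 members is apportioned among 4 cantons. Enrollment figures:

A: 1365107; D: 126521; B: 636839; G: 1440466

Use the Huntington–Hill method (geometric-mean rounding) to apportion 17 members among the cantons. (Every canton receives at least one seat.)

A 6; D 1; B 3; G 7

With divisor 216455: modified quotas A 6.307, D 0.585, B 2.942, G 6.655.
Geometric-mean thresholds: A √(6·7)=6.481, D (min 1), B √(2·3)=2.449, G √(6·7)=6.481.
Each quota rounded against its threshold gives A 6, D 1, B 3, G 7 (total 17).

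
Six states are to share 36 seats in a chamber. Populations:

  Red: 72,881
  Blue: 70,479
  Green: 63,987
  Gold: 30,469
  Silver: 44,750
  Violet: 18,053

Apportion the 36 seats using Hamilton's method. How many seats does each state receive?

Standard divisor: 300619 ÷ 36 ≈ 8350.528.
Standard quotas: Red 8.7277, Blue 8.4401, Green 7.6626, Gold 3.6488, Silver 5.3589, Violet 2.1619.
Lower quotas: Red 8, Blue 8, Green 7, Gold 3, Silver 5, Violet 2 (sum 33, leaving 3 seats).
Remainders in descending order: Red 0.7277, Green 0.6626, Gold 0.6488, Blue 0.4401, Silver 0.3589, Violet 0.1619.
The surplus seats go to Red, Green, Gold.

Red 9; Blue 8; Green 8; Gold 4; Silver 5; Violet 2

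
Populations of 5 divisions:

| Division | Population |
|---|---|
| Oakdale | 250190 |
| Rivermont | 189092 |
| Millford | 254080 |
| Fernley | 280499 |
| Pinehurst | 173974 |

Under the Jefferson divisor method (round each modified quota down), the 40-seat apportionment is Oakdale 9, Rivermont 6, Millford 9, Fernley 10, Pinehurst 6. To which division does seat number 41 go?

Priority for the next seat is population ÷ (current seats + 1).
Priorities: Oakdale 25019.000, Rivermont 27013.143, Millford 25408.000, Fernley 25499.909, Pinehurst 24853.429.
Highest priority: Rivermont.

Rivermont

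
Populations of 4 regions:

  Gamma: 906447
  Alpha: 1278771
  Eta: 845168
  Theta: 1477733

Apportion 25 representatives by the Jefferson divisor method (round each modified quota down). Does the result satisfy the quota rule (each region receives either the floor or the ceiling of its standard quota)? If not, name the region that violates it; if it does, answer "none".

none

Standard quotas: Gamma 5.027, Alpha 7.091, Eta 4.687, Theta 8.195.
Jefferson allocation: Gamma 5, Alpha 7, Eta 5, Theta 8.
Every allocation lies between the lower and upper quota.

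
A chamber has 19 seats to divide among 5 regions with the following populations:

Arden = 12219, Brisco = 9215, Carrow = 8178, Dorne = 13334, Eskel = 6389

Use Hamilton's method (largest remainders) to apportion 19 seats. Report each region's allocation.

Arden=5; Brisco=4; Carrow=3; Dorne=5; Eskel=2

The standard divisor is 49335/19 ≈ 2596.579.
Standard quotas: Arden 4.7058, Brisco 3.5489, Carrow 3.1495, Dorne 5.1352, Eskel 2.4605.
Lower quotas: Arden 4, Brisco 3, Carrow 3, Dorne 5, Eskel 2 (sum 17, leaving 2 seats).
Remainders in descending order: Arden 0.7058, Brisco 0.5489, Eskel 0.4605, Carrow 0.1495, Dorne 0.1352.
Largest remainders: Arden, Brisco receive the extra seats.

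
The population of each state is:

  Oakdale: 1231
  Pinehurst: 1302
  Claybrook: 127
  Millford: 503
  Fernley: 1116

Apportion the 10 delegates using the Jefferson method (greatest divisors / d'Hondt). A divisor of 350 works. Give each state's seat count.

Oakdale: 3, Pinehurst: 3, Claybrook: 0, Millford: 1, Fernley: 3

With modified divisor 350: modified quotas Oakdale 3.517, Pinehurst 3.720, Claybrook 0.363, Millford 1.437, Fernley 3.189.
Rounding down: Oakdale 3, Pinehurst 3, Claybrook 0, Millford 1, Fernley 3 (total 10).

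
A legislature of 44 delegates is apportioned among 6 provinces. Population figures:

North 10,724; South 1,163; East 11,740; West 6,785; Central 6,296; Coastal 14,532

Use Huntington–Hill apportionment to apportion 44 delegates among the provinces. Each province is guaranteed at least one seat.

With divisor 1156: modified quotas North 9.277, South 1.006, East 10.156, West 5.869, Central 5.446, Coastal 12.571.
Geometric-mean thresholds: North √(9·10)=9.487, South √(1·2)=1.414, East √(10·11)=10.488, West √(5·6)=5.477, Central √(5·6)=5.477, Coastal √(12·13)=12.490.
Each quota rounded against its threshold gives North 9, South 1, East 10, West 6, Central 5, Coastal 13 (total 44).

North=9, South=1, East=10, West=6, Central=5, Coastal=13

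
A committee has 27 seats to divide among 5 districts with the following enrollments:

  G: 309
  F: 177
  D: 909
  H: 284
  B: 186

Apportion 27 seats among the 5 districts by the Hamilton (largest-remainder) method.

Standard divisor: 1865 ÷ 27 ≈ 69.074.
Standard quotas: G 4.473, F 2.562, D 13.160, H 4.112, B 2.693.
Lower quotas: G 4, F 2, D 13, H 4, B 2 (sum 25, leaving 2 seats).
Remainders in descending order: B 0.693, F 0.562, G 0.473, D 0.160, H 0.112.
Largest remainders: B, F receive the extra seats.

G 4; F 3; D 13; H 4; B 3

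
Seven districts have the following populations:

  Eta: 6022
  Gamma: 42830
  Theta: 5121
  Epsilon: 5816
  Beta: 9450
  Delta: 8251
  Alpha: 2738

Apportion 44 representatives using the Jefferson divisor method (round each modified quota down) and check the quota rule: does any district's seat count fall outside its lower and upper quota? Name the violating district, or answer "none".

Gamma

Standard quotas: Eta 3.303, Gamma 23.490, Theta 2.809, Epsilon 3.190, Beta 5.183, Delta 4.525, Alpha 1.502.
Jefferson allocation: Eta 3, Gamma 25, Theta 3, Epsilon 3, Beta 5, Delta 4, Alpha 1.
Gamma has quota 23.490 (lower 23, upper 24) but receives 25 — outside the quota interval.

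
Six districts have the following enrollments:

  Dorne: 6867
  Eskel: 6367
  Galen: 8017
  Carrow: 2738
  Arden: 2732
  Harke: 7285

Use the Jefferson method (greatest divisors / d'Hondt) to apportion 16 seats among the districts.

Dorne 3, Eskel 3, Galen 4, Carrow 1, Arden 1, Harke 4

Standard divisor 34006/16 ≈ 2125.375; standard quotas: Dorne 3.231, Eskel 2.996, Galen 3.772, Carrow 1.288, Arden 1.285, Harke 3.428.
Rounding down gives 3, 2, 3, 1, 1, 3 = 13 seats, so the divisor must be adjusted.
With modified divisor 1800: modified quotas Dorne 3.815, Eskel 3.537, Galen 4.454, Carrow 1.521, Arden 1.518, Harke 4.047.
Rounding down: Dorne 3, Eskel 3, Galen 4, Carrow 1, Arden 1, Harke 4 (total 16).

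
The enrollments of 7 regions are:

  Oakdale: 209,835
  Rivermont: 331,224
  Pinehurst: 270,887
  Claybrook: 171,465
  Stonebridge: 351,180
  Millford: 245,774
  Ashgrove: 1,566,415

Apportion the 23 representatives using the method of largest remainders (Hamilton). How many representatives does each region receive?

Standard divisor: 3146780 ÷ 23 ≈ 136816.522.
Standard quotas: Oakdale 1.5337, Rivermont 2.4209, Pinehurst 1.9799, Claybrook 1.2532, Stonebridge 2.5668, Millford 1.7964, Ashgrove 11.4490.
Lower quotas: Oakdale 1, Rivermont 2, Pinehurst 1, Claybrook 1, Stonebridge 2, Millford 1, Ashgrove 11 (sum 19, leaving 4 seats).
Remainders in descending order: Pinehurst 0.9799, Millford 0.7964, Stonebridge 0.5668, Oakdale 0.5337, Ashgrove 0.4490, Rivermont 0.4209, Claybrook 0.2532.
Largest remainders: Pinehurst, Millford, Stonebridge, Oakdale receive the extra seats.

Oakdale 2; Rivermont 2; Pinehurst 2; Claybrook 1; Stonebridge 3; Millford 2; Ashgrove 11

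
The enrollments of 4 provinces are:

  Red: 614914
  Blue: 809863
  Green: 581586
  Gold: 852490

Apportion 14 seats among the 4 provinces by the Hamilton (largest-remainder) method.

Total 2858853; standard divisor 2858853/14 ≈ 204203.786.
Standard quotas: Red 3.0113, Blue 3.9660, Green 2.8481, Gold 4.1747.
Lower quotas: Red 3, Blue 3, Green 2, Gold 4 (sum 12, leaving 2 seats).
Remainders in descending order: Blue 0.9660, Green 0.8481, Gold 0.1747, Red 0.0113.
The surplus seats go to Blue, Green.

Red 3, Blue 4, Green 3, Gold 4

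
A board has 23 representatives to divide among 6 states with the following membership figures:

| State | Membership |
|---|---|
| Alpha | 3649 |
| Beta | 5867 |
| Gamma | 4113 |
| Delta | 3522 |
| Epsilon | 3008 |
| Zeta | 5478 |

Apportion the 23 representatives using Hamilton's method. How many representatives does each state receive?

Alpha: 3, Beta: 5, Gamma: 4, Delta: 3, Epsilon: 3, Zeta: 5

The standard divisor is 25637/23 ≈ 1114.652.
Standard quotas: Alpha 3.2737, Beta 5.2635, Gamma 3.6899, Delta 3.1597, Epsilon 2.6986, Zeta 4.9145.
Lower quotas: Alpha 3, Beta 5, Gamma 3, Delta 3, Epsilon 2, Zeta 4 (sum 20, leaving 3 seats).
Remainders in descending order: Zeta 0.9145, Epsilon 0.6986, Gamma 0.6899, Alpha 0.2737, Beta 0.2635, Delta 0.1597.
Largest remainders: Zeta, Epsilon, Gamma receive the extra seats.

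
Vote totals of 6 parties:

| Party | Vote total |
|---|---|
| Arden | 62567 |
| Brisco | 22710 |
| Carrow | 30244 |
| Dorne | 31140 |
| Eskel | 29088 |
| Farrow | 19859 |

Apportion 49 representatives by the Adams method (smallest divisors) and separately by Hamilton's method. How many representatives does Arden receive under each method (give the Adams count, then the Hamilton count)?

15 and 16

Adams: Arden 15, Brisco 6, Carrow 8, Dorne 8, Eskel 7, Farrow 5.
Hamilton: Arden 16, Brisco 6, Carrow 7, Dorne 8, Eskel 7, Farrow 5.
Arden gets 15 under Adams and 16 under Hamilton.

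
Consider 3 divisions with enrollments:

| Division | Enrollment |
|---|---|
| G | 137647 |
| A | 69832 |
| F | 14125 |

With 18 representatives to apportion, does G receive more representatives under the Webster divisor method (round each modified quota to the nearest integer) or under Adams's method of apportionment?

Webster: G 11, A 6, F 1.
Adams: G 10, A 6, F 2.
G gets 11 under Webster and 10 under Adams.

Webster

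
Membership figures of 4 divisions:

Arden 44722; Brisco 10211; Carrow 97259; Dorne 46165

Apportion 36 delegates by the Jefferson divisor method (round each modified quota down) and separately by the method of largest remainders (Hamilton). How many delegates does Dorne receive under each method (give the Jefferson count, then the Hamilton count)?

Jefferson: Arden 8, Brisco 1, Carrow 18, Dorne 9.
Hamilton: Arden 8, Brisco 2, Carrow 18, Dorne 8.
Dorne gets 9 under Jefferson and 8 under Hamilton.

9 and 8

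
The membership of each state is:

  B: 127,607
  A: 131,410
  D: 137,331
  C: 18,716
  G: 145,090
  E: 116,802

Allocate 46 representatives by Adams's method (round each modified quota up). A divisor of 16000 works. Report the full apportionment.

With modified divisor 16000: modified quotas B 7.975, A 8.213, D 8.583, C 1.170, G 9.068, E 7.300.
Rounding up: B 8, A 9, D 9, C 2, G 10, E 8 (total 46).

B: 8, A: 9, D: 9, C: 2, G: 10, E: 8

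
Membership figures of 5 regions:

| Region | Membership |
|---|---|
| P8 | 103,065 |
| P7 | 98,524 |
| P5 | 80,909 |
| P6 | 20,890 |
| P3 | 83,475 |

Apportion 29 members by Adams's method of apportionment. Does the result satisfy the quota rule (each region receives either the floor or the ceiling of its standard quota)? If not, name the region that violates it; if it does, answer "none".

none

Standard quotas: P8 7.726, P7 7.386, P5 6.065, P6 1.566, P3 6.257.
Adams allocation: P8 8, P7 7, P5 6, P6 2, P3 6.
Every allocation lies between the lower and upper quota.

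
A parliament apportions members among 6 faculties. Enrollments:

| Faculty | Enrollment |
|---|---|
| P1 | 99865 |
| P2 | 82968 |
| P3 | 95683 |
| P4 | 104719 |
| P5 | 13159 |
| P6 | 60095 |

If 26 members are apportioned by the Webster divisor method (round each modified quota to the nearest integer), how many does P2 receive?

5

Standard divisor 456489/26 ≈ 17557.269; standard quotas: P1 5.688, P2 4.726, P3 5.450, P4 5.964, P5 0.749, P6 3.423.
Rounding to the nearest integer gives P1 6, P2 5, P3 5, P4 6, P5 1, P6 3 — total 26, matching the house size, so no adjustment is needed.
P2 receives 5.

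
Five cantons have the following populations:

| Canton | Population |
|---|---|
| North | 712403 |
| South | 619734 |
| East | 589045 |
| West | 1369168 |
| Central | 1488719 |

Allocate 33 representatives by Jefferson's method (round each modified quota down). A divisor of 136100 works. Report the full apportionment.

With modified divisor 136100: modified quotas North 5.234, South 4.554, East 4.328, West 10.060, Central 10.938.
Rounding down: North 5, South 4, East 4, West 10, Central 10 (total 33).

North=5, South=4, East=4, West=10, Central=10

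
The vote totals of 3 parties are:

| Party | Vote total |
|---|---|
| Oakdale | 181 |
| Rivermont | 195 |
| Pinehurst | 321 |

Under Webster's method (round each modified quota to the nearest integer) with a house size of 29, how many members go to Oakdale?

Standard divisor 697/29 ≈ 24.034; standard quotas: Oakdale 7.531, Rivermont 8.113, Pinehurst 13.356.
Rounding to the nearest integer gives Oakdale 8, Rivermont 8, Pinehurst 13 — total 29, matching the house size, so no adjustment is needed.
Oakdale receives 8.

8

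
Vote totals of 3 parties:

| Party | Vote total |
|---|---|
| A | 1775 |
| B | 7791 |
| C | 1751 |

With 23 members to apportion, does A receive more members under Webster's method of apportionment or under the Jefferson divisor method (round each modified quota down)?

Webster: A 4, B 16, C 3.
Jefferson: A 3, B 17, C 3.
A gets 4 under Webster and 3 under Jefferson.

Webster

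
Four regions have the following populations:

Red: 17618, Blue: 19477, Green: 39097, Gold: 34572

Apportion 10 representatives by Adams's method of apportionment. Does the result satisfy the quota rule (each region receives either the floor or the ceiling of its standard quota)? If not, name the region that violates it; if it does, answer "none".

none

Standard quotas: Red 1.591, Blue 1.758, Green 3.530, Gold 3.121.
Adams allocation: Red 2, Blue 2, Green 3, Gold 3.
Every allocation lies between the lower and upper quota.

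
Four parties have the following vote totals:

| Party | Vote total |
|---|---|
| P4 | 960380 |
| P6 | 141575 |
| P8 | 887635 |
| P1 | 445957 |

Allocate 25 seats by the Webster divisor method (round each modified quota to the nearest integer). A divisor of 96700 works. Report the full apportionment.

With modified divisor 96700: modified quotas P4 9.932, P6 1.464, P8 9.179, P1 4.612.
Rounding to the nearest integer: P4 10, P6 1, P8 9, P1 5 (total 25).

P4: 10, P6: 1, P8: 9, P1: 5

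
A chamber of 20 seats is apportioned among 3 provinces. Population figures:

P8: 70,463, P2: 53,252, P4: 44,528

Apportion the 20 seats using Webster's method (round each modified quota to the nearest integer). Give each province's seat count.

Standard divisor 168243/20 ≈ 8412.15; standard quotas: P8 8.376, P2 6.330, P4 5.293.
Rounding to the nearest integer gives 8, 6, 5 = 19 seats, so the divisor must be adjusted.
With modified divisor 8240: modified quotas P8 8.551, P2 6.463, P4 5.404.
Rounding to the nearest integer: P8 9, P2 6, P4 5 (total 20).

P8: 9, P2: 6, P4: 5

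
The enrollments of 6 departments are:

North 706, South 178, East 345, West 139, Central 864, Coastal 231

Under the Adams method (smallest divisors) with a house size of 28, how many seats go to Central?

Standard divisor 2463/28 ≈ 87.964; standard quotas: North 8.026, South 2.024, East 3.922, West 1.580, Central 9.822, Coastal 2.626.
Rounding up gives 9, 3, 4, 2, 10, 3 = 31 seats, so the divisor must be adjusted.
With modified divisor 100: modified quotas North 7.060, South 1.780, East 3.450, West 1.390, Central 8.640, Coastal 2.310.
Rounding up: North 8, South 2, East 4, West 2, Central 9, Coastal 3 (total 28).
Central receives 9.

9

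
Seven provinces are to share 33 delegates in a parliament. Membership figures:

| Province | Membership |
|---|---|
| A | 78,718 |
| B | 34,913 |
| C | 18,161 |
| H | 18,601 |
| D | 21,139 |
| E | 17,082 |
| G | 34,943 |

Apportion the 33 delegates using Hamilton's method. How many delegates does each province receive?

Total 223557; standard divisor 223557/33 ≈ 6774.455.
Standard quotas: A 11.6198, B 5.1536, C 2.6808, H 2.7458, D 3.1204, E 2.5215, G 5.1581.
Lower quotas: A 11, B 5, C 2, H 2, D 3, E 2, G 5 (sum 30, leaving 3 seats).
Remainders in descending order: H 0.7458, C 0.6808, A 0.6198, E 0.5215, G 0.1581, B 0.1536, D 0.1204.
Largest remainders: H, C, A receive the extra seats.

A 12, B 5, C 3, H 3, D 3, E 2, G 5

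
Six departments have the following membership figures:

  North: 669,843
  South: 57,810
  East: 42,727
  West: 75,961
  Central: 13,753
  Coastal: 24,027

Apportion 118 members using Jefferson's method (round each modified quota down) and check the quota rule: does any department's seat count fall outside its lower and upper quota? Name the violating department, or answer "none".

North

Standard quotas: North 89.401, South 7.716, East 5.703, West 10.138, Central 1.836, Coastal 3.207.
Jefferson allocation: North 92, South 7, East 5, West 10, Central 1, Coastal 3.
North has quota 89.401 (lower 89, upper 90) but receives 92 — outside the quota interval.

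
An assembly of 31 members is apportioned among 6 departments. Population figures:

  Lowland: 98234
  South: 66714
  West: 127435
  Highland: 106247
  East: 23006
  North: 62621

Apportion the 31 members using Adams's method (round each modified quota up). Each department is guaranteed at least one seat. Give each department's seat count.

Lowland: 6, South: 4, West: 8, Highland: 7, East: 2, North: 4

Standard divisor 484257/31 ≈ 15621.194; standard quotas: Lowland 6.289, South 4.271, West 8.158, Highland 6.801, East 1.473, North 4.009.
Rounding up gives 7, 5, 9, 7, 2, 5 = 35 seats, so the divisor must be adjusted.
With modified divisor 17200: modified quotas Lowland 5.711, South 3.879, West 7.409, Highland 6.177, East 1.338, North 3.641.
Rounding up: Lowland 6, South 4, West 8, Highland 7, East 2, North 4 (total 31).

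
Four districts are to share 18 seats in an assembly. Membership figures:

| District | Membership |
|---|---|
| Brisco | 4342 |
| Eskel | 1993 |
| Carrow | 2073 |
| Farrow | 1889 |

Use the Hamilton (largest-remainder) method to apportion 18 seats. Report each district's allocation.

Brisco: 8; Eskel: 3; Carrow: 4; Farrow: 3

Standard divisor: 10297 ÷ 18 ≈ 572.056.
Standard quotas: Brisco 7.590, Eskel 3.484, Carrow 3.624, Farrow 3.302.
Lower quotas: Brisco 7, Eskel 3, Carrow 3, Farrow 3 (sum 16, leaving 2 seats).
Remainders in descending order: Carrow 0.624, Brisco 0.590, Eskel 0.484, Farrow 0.302.
The surplus seats go to Carrow, Brisco.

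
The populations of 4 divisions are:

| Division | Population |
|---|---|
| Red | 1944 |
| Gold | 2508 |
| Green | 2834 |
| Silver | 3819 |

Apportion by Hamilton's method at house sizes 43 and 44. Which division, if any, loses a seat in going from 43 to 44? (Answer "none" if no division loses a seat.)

none

At 43 seats: Red 7, Gold 10, Green 11, Silver 15.
At 44 seats: Red 8, Gold 10, Green 11, Silver 15.
No division's allocation decreased.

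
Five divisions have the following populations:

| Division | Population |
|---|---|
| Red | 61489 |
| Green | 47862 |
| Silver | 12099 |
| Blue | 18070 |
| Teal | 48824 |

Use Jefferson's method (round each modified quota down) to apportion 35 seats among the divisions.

Red 12, Green 9, Silver 2, Blue 3, Teal 9

Standard divisor 188344/35 ≈ 5381.257; standard quotas: Red 11.427, Green 8.894, Silver 2.248, Blue 3.358, Teal 9.073.
Rounding down gives 11, 8, 2, 3, 9 = 33 seats, so the divisor must be adjusted.
With modified divisor 5000: modified quotas Red 12.298, Green 9.572, Silver 2.420, Blue 3.614, Teal 9.765.
Rounding down: Red 12, Green 9, Silver 2, Blue 3, Teal 9 (total 35).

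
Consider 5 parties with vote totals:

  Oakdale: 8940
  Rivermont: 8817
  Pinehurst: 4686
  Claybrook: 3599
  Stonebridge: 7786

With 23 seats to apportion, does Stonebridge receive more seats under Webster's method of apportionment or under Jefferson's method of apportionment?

Webster: Oakdale 6, Rivermont 6, Pinehurst 3, Claybrook 3, Stonebridge 5.
Jefferson: Oakdale 6, Rivermont 6, Pinehurst 3, Claybrook 2, Stonebridge 6.
Stonebridge gets 5 under Webster and 6 under Jefferson.

Jefferson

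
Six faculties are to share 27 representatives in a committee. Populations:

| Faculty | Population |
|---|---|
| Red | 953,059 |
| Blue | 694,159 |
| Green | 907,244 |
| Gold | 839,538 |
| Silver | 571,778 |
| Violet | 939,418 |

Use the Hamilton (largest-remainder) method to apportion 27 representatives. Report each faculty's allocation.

Red 5, Blue 4, Green 5, Gold 5, Silver 3, Violet 5

The standard divisor is 4905196/27 ≈ 181673.926.
Standard quotas: Red 5.2460, Blue 3.8209, Green 4.9938, Gold 4.6211, Silver 3.1473, Violet 5.1709.
Lower quotas: Red 5, Blue 3, Green 4, Gold 4, Silver 3, Violet 5 (sum 24, leaving 3 seats).
Remainders in descending order: Green 0.9938, Blue 0.8209, Gold 0.6211, Red 0.2460, Violet 0.1709, Silver 0.1473.
The surplus seats go to Green, Blue, Gold.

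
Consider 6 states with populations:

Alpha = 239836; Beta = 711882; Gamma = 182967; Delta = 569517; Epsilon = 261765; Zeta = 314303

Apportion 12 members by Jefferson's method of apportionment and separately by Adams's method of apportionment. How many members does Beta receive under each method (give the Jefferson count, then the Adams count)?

Jefferson: Alpha 1, Beta 4, Gamma 1, Delta 3, Epsilon 1, Zeta 2.
Adams: Alpha 1, Beta 3, Gamma 1, Delta 3, Epsilon 2, Zeta 2.
Beta gets 4 under Jefferson and 3 under Adams.

4 and 3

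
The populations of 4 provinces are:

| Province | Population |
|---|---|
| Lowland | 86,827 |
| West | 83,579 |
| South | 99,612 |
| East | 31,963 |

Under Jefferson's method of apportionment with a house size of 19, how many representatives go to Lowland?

6

Standard divisor 301981/19 ≈ 15893.737; standard quotas: Lowland 5.463, West 5.259, South 6.267, East 2.011.
Rounding down gives 5, 5, 6, 2 = 18 seats, so the divisor must be adjusted.
With modified divisor 14400: modified quotas Lowland 6.030, West 5.804, South 6.918, East 2.220.
Rounding down: Lowland 6, West 5, South 6, East 2 (total 19).
Lowland receives 6.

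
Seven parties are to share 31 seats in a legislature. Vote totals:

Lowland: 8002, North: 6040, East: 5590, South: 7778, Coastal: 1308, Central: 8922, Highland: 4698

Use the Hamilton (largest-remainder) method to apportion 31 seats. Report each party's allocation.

Lowland: 6, North: 4, East: 4, South: 6, Coastal: 1, Central: 7, Highland: 3

Standard divisor: 42338 ÷ 31 ≈ 1365.742.
Standard quotas: Lowland 5.8591, North 4.4225, East 4.0930, South 5.6951, Coastal 0.9577, Central 6.5327, Highland 3.4399.
Lower quotas: Lowland 5, North 4, East 4, South 5, Coastal 0, Central 6, Highland 3 (sum 27, leaving 4 seats).
Remainders in descending order: Coastal 0.9577, Lowland 0.8591, South 0.6951, Central 0.5327, Highland 0.4399, North 0.4225, East 0.0930.
Largest remainders: Coastal, Lowland, South, Central receive the extra seats.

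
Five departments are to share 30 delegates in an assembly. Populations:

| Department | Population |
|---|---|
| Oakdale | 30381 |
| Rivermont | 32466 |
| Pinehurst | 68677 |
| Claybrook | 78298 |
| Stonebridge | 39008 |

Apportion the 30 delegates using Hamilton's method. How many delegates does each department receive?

Oakdale 4, Rivermont 4, Pinehurst 8, Claybrook 9, Stonebridge 5

The standard divisor is 248830/30 ≈ 8294.333.
Standard quotas: Oakdale 3.6629, Rivermont 3.9142, Pinehurst 8.2800, Claybrook 9.4399, Stonebridge 4.7030.
Lower quotas: Oakdale 3, Rivermont 3, Pinehurst 8, Claybrook 9, Stonebridge 4 (sum 27, leaving 3 seats).
Remainders in descending order: Rivermont 0.9142, Stonebridge 0.7030, Oakdale 0.6629, Claybrook 0.4399, Pinehurst 0.2800.
The surplus seats go to Rivermont, Stonebridge, Oakdale.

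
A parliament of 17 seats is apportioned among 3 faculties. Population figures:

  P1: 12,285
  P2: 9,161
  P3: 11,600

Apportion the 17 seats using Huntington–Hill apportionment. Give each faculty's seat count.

With divisor 1972: modified quotas P1 6.230, P2 4.646, P3 5.882.
Geometric-mean thresholds: P1 √(6·7)=6.481, P2 √(4·5)=4.472, P3 √(5·6)=5.477.
Each quota rounded against its threshold gives P1 6, P2 5, P3 6 (total 17).

P1: 6; P2: 5; P3: 6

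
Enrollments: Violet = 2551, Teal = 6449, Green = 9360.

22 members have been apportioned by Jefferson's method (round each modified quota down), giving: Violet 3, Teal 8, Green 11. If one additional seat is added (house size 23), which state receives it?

Green

Priority for the next seat is population ÷ (current seats + 1).
Priorities: Violet 637.750, Teal 716.556, Green 780.000.
Highest priority: Green.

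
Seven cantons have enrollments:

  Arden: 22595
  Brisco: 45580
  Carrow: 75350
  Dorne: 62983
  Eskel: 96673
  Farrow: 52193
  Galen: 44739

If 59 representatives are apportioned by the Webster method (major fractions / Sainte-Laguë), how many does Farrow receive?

8

Standard divisor 400113/59 ≈ 6781.576; standard quotas: Arden 3.332, Brisco 6.721, Carrow 11.111, Dorne 9.287, Eskel 14.255, Farrow 7.696, Galen 6.597.
Rounding to the nearest integer gives Arden 3, Brisco 7, Carrow 11, Dorne 9, Eskel 14, Farrow 8, Galen 7 — total 59, matching the house size, so no adjustment is needed.
Farrow receives 8.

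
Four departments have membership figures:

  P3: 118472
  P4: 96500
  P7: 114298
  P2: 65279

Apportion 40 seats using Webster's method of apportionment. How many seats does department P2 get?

Standard divisor 394549/40 ≈ 9863.725; standard quotas: P3 12.011, P4 9.783, P7 11.588, P2 6.618.
Rounding to the nearest integer gives 12, 10, 12, 7 = 41 seats, so the divisor must be adjusted.
With modified divisor 10000: modified quotas P3 11.847, P4 9.650, P7 11.430, P2 6.528.
Rounding to the nearest integer: P3 12, P4 10, P7 11, P2 7 (total 40).
P2 receives 7.

7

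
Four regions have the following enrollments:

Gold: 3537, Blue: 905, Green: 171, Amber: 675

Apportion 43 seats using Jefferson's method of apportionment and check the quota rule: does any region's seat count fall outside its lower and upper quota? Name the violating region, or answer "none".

Standard quotas: Gold 28.762, Blue 7.359, Green 1.391, Amber 5.489.
Jefferson allocation: Gold 30, Blue 7, Green 1, Amber 5.
Gold has quota 28.762 (lower 28, upper 29) but receives 30 — outside the quota interval.

Gold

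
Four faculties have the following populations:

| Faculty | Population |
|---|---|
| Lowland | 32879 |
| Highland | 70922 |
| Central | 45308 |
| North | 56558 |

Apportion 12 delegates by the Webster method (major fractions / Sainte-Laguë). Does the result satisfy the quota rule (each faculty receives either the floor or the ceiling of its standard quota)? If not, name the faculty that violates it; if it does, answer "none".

Standard quotas: Lowland 1.918, Highland 4.138, Central 2.644, North 3.300.
Webster allocation: Lowland 2, Highland 4, Central 3, North 3.
Every allocation lies between the lower and upper quota.

none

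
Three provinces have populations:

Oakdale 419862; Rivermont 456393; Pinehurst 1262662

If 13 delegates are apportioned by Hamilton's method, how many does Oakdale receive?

2

Standard divisor: 2138917 ÷ 13 ≈ 164532.077.
Standard quotas: Oakdale 2.5519, Rivermont 2.7739, Pinehurst 7.6743.
Lower quotas: Oakdale 2, Rivermont 2, Pinehurst 7 (sum 11, leaving 2 seats).
Remainders in descending order: Rivermont 0.7739, Pinehurst 0.6743, Oakdale 0.5519.
Largest remainders: Rivermont, Pinehurst receive the extra seats.
Oakdale receives 2.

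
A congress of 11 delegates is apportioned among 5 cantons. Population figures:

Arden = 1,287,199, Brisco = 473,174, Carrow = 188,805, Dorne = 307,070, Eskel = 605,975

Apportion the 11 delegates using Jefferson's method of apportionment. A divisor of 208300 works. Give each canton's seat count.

With modified divisor 208300: modified quotas Arden 6.180, Brisco 2.272, Carrow 0.906, Dorne 1.474, Eskel 2.909.
Rounding down: Arden 6, Brisco 2, Carrow 0, Dorne 1, Eskel 2 (total 11).

Arden 6, Brisco 2, Carrow 0, Dorne 1, Eskel 2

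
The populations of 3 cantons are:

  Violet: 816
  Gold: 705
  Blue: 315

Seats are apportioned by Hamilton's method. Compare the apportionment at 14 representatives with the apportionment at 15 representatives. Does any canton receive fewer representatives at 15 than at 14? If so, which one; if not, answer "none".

Blue

At 14 seats: Violet 6, Gold 5, Blue 3.
At 15 seats: Violet 7, Gold 6, Blue 2.
Blue drops from 3 to 2.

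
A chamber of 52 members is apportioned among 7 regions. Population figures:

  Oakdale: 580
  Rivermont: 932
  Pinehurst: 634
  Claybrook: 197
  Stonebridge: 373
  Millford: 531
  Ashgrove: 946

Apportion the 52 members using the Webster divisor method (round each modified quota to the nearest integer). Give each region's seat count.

Standard divisor 4193/52 ≈ 80.635; standard quotas: Oakdale 7.193, Rivermont 11.558, Pinehurst 7.863, Claybrook 2.443, Stonebridge 4.626, Millford 6.585, Ashgrove 11.732.
Rounding to the nearest integer gives 7, 12, 8, 2, 5, 7, 12 = 53 seats, so the divisor must be adjusted.
With modified divisor 81.4: modified quotas Oakdale 7.125, Rivermont 11.450, Pinehurst 7.789, Claybrook 2.420, Stonebridge 4.582, Millford 6.523, Ashgrove 11.622.
Rounding to the nearest integer: Oakdale 7, Rivermont 11, Pinehurst 8, Claybrook 2, Stonebridge 5, Millford 7, Ashgrove 12 (total 52).

Oakdale 7, Rivermont 11, Pinehurst 8, Claybrook 2, Stonebridge 5, Millford 7, Ashgrove 12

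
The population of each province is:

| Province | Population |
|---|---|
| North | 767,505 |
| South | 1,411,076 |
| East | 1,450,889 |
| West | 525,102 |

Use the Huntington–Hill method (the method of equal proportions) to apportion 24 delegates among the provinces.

North 5, South 8, East 8, West 3

With divisor 171304: modified quotas North 4.480, South 8.237, East 8.470, West 3.065.
Geometric-mean thresholds: North √(4·5)=4.472, South √(8·9)=8.485, East √(8·9)=8.485, West √(3·4)=3.464.
Each quota rounded against its threshold gives North 5, South 8, East 8, West 3 (total 24).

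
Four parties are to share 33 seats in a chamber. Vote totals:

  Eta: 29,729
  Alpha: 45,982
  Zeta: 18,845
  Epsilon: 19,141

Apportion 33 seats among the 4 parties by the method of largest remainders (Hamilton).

Total 113697; standard divisor 113697/33 ≈ 3445.364.
Standard quotas: Eta 8.6287, Alpha 13.3461, Zeta 5.4697, Epsilon 5.5556.
Lower quotas: Eta 8, Alpha 13, Zeta 5, Epsilon 5 (sum 31, leaving 2 seats).
Remainders in descending order: Eta 0.6287, Epsilon 0.5556, Zeta 0.4697, Alpha 0.3461.
The surplus seats go to Eta, Epsilon.

Eta: 9; Alpha: 13; Zeta: 5; Epsilon: 6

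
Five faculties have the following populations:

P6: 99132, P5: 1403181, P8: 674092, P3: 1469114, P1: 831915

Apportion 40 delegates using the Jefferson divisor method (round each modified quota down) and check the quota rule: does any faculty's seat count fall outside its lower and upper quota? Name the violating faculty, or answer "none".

Standard quotas: P6 0.886, P5 12.536, P8 6.022, P3 13.125, P1 7.432.
Jefferson allocation: P6 0, P5 13, P8 6, P3 14, P1 7.
Every allocation lies between the lower and upper quota.

none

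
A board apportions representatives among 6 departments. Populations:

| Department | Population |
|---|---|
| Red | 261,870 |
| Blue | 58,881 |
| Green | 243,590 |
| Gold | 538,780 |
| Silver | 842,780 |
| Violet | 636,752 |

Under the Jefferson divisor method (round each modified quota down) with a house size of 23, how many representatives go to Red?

2

Standard divisor 2582653/23 ≈ 112289.261; standard quotas: Red 2.332, Blue 0.524, Green 2.169, Gold 4.798, Silver 7.505, Violet 5.671.
Rounding down gives 2, 0, 2, 4, 7, 5 = 20 seats, so the divisor must be adjusted.
With modified divisor 99500: modified quotas Red 2.632, Blue 0.592, Green 2.448, Gold 5.415, Silver 8.470, Violet 6.400.
Rounding down: Red 2, Blue 0, Green 2, Gold 5, Silver 8, Violet 6 (total 23).
Red receives 2.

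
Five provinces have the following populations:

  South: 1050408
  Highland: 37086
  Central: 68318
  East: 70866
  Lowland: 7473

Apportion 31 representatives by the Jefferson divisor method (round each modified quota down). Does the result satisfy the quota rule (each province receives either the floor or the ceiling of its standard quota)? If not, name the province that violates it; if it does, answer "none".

Standard quotas: South 26.385, Highland 0.932, Central 1.716, East 1.780, Lowland 0.188.
Jefferson allocation: South 28, Highland 1, Central 1, East 1, Lowland 0.
South has quota 26.385 (lower 26, upper 27) but receives 28 — outside the quota interval.

South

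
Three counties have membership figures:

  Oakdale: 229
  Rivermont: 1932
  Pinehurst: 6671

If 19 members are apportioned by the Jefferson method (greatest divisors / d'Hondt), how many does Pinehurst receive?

15

Standard divisor 8832/19 ≈ 464.842; standard quotas: Oakdale 0.493, Rivermont 4.156, Pinehurst 14.351.
Rounding down gives 0, 4, 14 = 18 seats, so the divisor must be adjusted.
With modified divisor 430: modified quotas Oakdale 0.533, Rivermont 4.493, Pinehurst 15.514.
Rounding down: Oakdale 0, Rivermont 4, Pinehurst 15 (total 19).
Pinehurst receives 15.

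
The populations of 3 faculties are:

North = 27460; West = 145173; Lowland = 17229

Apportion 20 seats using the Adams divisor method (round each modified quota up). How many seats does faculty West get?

Standard divisor 189862/20 ≈ 9493.1; standard quotas: North 2.893, West 15.292, Lowland 1.815.
Rounding up gives 3, 16, 2 = 21 seats, so the divisor must be adjusted.
With modified divisor 10000: modified quotas North 2.746, West 14.517, Lowland 1.723.
Rounding up: North 3, West 15, Lowland 2 (total 20).
West receives 15.

15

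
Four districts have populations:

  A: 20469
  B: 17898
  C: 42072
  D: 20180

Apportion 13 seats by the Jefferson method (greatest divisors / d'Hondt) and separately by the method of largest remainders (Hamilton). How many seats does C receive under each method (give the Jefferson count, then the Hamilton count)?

6 and 5

Jefferson: A 3, B 2, C 6, D 2.
Hamilton: A 3, B 2, C 5, D 3.
C gets 6 under Jefferson and 5 under Hamilton.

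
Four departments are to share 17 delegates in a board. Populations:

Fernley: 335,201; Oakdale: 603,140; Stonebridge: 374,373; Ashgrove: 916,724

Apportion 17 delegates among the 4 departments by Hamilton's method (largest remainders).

Fernley=2, Oakdale=5, Stonebridge=3, Ashgrove=7

Total 2229438; standard divisor 2229438/17 ≈ 131143.412.
Standard quotas: Fernley 2.5560, Oakdale 4.5991, Stonebridge 2.8547, Ashgrove 6.9902.
Lower quotas: Fernley 2, Oakdale 4, Stonebridge 2, Ashgrove 6 (sum 14, leaving 3 seats).
Remainders in descending order: Ashgrove 0.9902, Stonebridge 0.8547, Oakdale 0.5991, Fernley 0.5560.
The surplus seats go to Ashgrove, Stonebridge, Oakdale.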